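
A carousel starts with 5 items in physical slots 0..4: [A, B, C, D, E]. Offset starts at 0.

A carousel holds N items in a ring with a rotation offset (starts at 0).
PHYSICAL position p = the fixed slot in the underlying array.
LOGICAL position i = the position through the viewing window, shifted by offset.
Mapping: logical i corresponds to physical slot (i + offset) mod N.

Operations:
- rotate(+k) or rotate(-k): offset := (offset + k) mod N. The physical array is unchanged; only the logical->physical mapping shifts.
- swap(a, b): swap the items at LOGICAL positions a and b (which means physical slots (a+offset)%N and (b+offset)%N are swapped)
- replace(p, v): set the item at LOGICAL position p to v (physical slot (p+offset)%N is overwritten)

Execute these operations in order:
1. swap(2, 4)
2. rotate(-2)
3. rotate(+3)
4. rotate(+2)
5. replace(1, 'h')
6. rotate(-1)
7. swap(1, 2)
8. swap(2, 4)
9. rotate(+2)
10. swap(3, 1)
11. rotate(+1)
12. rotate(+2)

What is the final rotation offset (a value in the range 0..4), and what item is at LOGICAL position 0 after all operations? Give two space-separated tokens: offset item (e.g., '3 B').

Answer: 2 A

Derivation:
After op 1 (swap(2, 4)): offset=0, physical=[A,B,E,D,C], logical=[A,B,E,D,C]
After op 2 (rotate(-2)): offset=3, physical=[A,B,E,D,C], logical=[D,C,A,B,E]
After op 3 (rotate(+3)): offset=1, physical=[A,B,E,D,C], logical=[B,E,D,C,A]
After op 4 (rotate(+2)): offset=3, physical=[A,B,E,D,C], logical=[D,C,A,B,E]
After op 5 (replace(1, 'h')): offset=3, physical=[A,B,E,D,h], logical=[D,h,A,B,E]
After op 6 (rotate(-1)): offset=2, physical=[A,B,E,D,h], logical=[E,D,h,A,B]
After op 7 (swap(1, 2)): offset=2, physical=[A,B,E,h,D], logical=[E,h,D,A,B]
After op 8 (swap(2, 4)): offset=2, physical=[A,D,E,h,B], logical=[E,h,B,A,D]
After op 9 (rotate(+2)): offset=4, physical=[A,D,E,h,B], logical=[B,A,D,E,h]
After op 10 (swap(3, 1)): offset=4, physical=[E,D,A,h,B], logical=[B,E,D,A,h]
After op 11 (rotate(+1)): offset=0, physical=[E,D,A,h,B], logical=[E,D,A,h,B]
After op 12 (rotate(+2)): offset=2, physical=[E,D,A,h,B], logical=[A,h,B,E,D]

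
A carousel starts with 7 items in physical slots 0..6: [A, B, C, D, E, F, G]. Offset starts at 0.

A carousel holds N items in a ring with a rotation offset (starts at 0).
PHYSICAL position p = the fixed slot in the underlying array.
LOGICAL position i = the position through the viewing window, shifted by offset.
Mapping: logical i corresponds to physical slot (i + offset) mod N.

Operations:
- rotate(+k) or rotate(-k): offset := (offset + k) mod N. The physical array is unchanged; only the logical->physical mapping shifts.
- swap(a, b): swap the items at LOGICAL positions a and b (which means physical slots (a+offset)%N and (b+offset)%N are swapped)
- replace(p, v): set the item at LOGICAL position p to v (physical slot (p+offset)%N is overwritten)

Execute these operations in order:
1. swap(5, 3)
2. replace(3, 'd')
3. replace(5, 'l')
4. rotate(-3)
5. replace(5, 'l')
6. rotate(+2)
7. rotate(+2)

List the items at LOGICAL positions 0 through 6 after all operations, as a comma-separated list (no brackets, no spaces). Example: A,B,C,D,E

Answer: B,l,d,E,l,G,A

Derivation:
After op 1 (swap(5, 3)): offset=0, physical=[A,B,C,F,E,D,G], logical=[A,B,C,F,E,D,G]
After op 2 (replace(3, 'd')): offset=0, physical=[A,B,C,d,E,D,G], logical=[A,B,C,d,E,D,G]
After op 3 (replace(5, 'l')): offset=0, physical=[A,B,C,d,E,l,G], logical=[A,B,C,d,E,l,G]
After op 4 (rotate(-3)): offset=4, physical=[A,B,C,d,E,l,G], logical=[E,l,G,A,B,C,d]
After op 5 (replace(5, 'l')): offset=4, physical=[A,B,l,d,E,l,G], logical=[E,l,G,A,B,l,d]
After op 6 (rotate(+2)): offset=6, physical=[A,B,l,d,E,l,G], logical=[G,A,B,l,d,E,l]
After op 7 (rotate(+2)): offset=1, physical=[A,B,l,d,E,l,G], logical=[B,l,d,E,l,G,A]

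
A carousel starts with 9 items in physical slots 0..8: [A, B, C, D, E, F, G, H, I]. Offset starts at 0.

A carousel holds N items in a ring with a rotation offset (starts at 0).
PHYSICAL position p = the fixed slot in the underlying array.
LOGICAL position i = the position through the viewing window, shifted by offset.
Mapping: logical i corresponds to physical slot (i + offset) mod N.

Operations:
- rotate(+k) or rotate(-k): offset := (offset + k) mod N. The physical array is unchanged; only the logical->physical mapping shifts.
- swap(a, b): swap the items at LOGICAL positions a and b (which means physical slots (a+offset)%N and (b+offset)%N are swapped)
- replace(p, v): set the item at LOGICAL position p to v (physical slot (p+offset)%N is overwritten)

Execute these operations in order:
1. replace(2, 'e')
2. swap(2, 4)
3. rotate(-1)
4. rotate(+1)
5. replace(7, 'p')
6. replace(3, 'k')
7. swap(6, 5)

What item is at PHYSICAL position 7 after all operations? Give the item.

After op 1 (replace(2, 'e')): offset=0, physical=[A,B,e,D,E,F,G,H,I], logical=[A,B,e,D,E,F,G,H,I]
After op 2 (swap(2, 4)): offset=0, physical=[A,B,E,D,e,F,G,H,I], logical=[A,B,E,D,e,F,G,H,I]
After op 3 (rotate(-1)): offset=8, physical=[A,B,E,D,e,F,G,H,I], logical=[I,A,B,E,D,e,F,G,H]
After op 4 (rotate(+1)): offset=0, physical=[A,B,E,D,e,F,G,H,I], logical=[A,B,E,D,e,F,G,H,I]
After op 5 (replace(7, 'p')): offset=0, physical=[A,B,E,D,e,F,G,p,I], logical=[A,B,E,D,e,F,G,p,I]
After op 6 (replace(3, 'k')): offset=0, physical=[A,B,E,k,e,F,G,p,I], logical=[A,B,E,k,e,F,G,p,I]
After op 7 (swap(6, 5)): offset=0, physical=[A,B,E,k,e,G,F,p,I], logical=[A,B,E,k,e,G,F,p,I]

Answer: p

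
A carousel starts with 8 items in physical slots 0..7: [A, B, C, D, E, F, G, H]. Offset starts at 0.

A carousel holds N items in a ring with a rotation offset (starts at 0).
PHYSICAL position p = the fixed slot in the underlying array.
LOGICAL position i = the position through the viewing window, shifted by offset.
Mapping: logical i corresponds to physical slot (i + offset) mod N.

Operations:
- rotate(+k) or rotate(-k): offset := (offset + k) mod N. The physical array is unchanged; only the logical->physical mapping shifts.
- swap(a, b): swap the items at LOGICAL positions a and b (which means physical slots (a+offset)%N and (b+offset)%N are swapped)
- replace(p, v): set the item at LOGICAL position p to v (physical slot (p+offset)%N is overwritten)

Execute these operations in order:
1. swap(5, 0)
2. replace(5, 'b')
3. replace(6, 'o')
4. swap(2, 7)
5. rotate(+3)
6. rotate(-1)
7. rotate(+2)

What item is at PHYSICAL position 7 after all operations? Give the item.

After op 1 (swap(5, 0)): offset=0, physical=[F,B,C,D,E,A,G,H], logical=[F,B,C,D,E,A,G,H]
After op 2 (replace(5, 'b')): offset=0, physical=[F,B,C,D,E,b,G,H], logical=[F,B,C,D,E,b,G,H]
After op 3 (replace(6, 'o')): offset=0, physical=[F,B,C,D,E,b,o,H], logical=[F,B,C,D,E,b,o,H]
After op 4 (swap(2, 7)): offset=0, physical=[F,B,H,D,E,b,o,C], logical=[F,B,H,D,E,b,o,C]
After op 5 (rotate(+3)): offset=3, physical=[F,B,H,D,E,b,o,C], logical=[D,E,b,o,C,F,B,H]
After op 6 (rotate(-1)): offset=2, physical=[F,B,H,D,E,b,o,C], logical=[H,D,E,b,o,C,F,B]
After op 7 (rotate(+2)): offset=4, physical=[F,B,H,D,E,b,o,C], logical=[E,b,o,C,F,B,H,D]

Answer: C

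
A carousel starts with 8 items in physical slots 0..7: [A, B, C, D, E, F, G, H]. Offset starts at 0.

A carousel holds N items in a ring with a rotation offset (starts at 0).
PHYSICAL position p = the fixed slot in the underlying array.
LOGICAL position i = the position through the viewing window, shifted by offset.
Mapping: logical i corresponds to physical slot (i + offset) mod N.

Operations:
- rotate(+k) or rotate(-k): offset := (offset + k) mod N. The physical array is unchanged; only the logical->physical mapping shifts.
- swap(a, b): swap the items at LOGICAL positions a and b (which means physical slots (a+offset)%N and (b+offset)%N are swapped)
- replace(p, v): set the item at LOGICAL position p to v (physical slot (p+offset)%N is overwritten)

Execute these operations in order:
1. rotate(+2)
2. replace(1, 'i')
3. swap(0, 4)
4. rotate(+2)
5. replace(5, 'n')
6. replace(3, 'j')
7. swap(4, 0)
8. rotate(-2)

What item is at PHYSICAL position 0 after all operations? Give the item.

After op 1 (rotate(+2)): offset=2, physical=[A,B,C,D,E,F,G,H], logical=[C,D,E,F,G,H,A,B]
After op 2 (replace(1, 'i')): offset=2, physical=[A,B,C,i,E,F,G,H], logical=[C,i,E,F,G,H,A,B]
After op 3 (swap(0, 4)): offset=2, physical=[A,B,G,i,E,F,C,H], logical=[G,i,E,F,C,H,A,B]
After op 4 (rotate(+2)): offset=4, physical=[A,B,G,i,E,F,C,H], logical=[E,F,C,H,A,B,G,i]
After op 5 (replace(5, 'n')): offset=4, physical=[A,n,G,i,E,F,C,H], logical=[E,F,C,H,A,n,G,i]
After op 6 (replace(3, 'j')): offset=4, physical=[A,n,G,i,E,F,C,j], logical=[E,F,C,j,A,n,G,i]
After op 7 (swap(4, 0)): offset=4, physical=[E,n,G,i,A,F,C,j], logical=[A,F,C,j,E,n,G,i]
After op 8 (rotate(-2)): offset=2, physical=[E,n,G,i,A,F,C,j], logical=[G,i,A,F,C,j,E,n]

Answer: E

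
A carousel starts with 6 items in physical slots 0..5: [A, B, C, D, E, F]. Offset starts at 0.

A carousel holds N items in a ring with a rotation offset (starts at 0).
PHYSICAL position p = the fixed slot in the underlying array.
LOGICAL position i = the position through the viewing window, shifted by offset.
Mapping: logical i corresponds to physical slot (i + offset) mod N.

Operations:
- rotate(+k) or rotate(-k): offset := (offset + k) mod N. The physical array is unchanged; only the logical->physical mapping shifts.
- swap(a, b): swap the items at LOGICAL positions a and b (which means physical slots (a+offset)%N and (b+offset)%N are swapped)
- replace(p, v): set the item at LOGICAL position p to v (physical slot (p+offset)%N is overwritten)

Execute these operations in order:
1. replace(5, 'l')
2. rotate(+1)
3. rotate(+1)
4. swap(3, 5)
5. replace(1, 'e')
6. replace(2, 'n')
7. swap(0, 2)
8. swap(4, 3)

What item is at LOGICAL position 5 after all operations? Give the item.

After op 1 (replace(5, 'l')): offset=0, physical=[A,B,C,D,E,l], logical=[A,B,C,D,E,l]
After op 2 (rotate(+1)): offset=1, physical=[A,B,C,D,E,l], logical=[B,C,D,E,l,A]
After op 3 (rotate(+1)): offset=2, physical=[A,B,C,D,E,l], logical=[C,D,E,l,A,B]
After op 4 (swap(3, 5)): offset=2, physical=[A,l,C,D,E,B], logical=[C,D,E,B,A,l]
After op 5 (replace(1, 'e')): offset=2, physical=[A,l,C,e,E,B], logical=[C,e,E,B,A,l]
After op 6 (replace(2, 'n')): offset=2, physical=[A,l,C,e,n,B], logical=[C,e,n,B,A,l]
After op 7 (swap(0, 2)): offset=2, physical=[A,l,n,e,C,B], logical=[n,e,C,B,A,l]
After op 8 (swap(4, 3)): offset=2, physical=[B,l,n,e,C,A], logical=[n,e,C,A,B,l]

Answer: l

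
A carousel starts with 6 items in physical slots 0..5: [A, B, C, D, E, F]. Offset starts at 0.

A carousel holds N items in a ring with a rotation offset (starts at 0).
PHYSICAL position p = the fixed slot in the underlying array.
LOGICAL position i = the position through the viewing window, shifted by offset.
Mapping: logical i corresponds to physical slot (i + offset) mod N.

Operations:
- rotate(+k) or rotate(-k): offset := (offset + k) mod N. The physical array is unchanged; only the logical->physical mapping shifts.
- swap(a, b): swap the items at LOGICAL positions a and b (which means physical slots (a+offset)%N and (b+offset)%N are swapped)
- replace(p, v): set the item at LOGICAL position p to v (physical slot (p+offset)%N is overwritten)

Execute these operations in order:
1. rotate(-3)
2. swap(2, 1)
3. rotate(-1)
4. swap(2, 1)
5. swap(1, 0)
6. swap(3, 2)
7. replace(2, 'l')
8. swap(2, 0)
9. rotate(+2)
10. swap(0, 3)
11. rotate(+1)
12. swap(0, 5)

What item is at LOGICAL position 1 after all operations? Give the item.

Answer: A

Derivation:
After op 1 (rotate(-3)): offset=3, physical=[A,B,C,D,E,F], logical=[D,E,F,A,B,C]
After op 2 (swap(2, 1)): offset=3, physical=[A,B,C,D,F,E], logical=[D,F,E,A,B,C]
After op 3 (rotate(-1)): offset=2, physical=[A,B,C,D,F,E], logical=[C,D,F,E,A,B]
After op 4 (swap(2, 1)): offset=2, physical=[A,B,C,F,D,E], logical=[C,F,D,E,A,B]
After op 5 (swap(1, 0)): offset=2, physical=[A,B,F,C,D,E], logical=[F,C,D,E,A,B]
After op 6 (swap(3, 2)): offset=2, physical=[A,B,F,C,E,D], logical=[F,C,E,D,A,B]
After op 7 (replace(2, 'l')): offset=2, physical=[A,B,F,C,l,D], logical=[F,C,l,D,A,B]
After op 8 (swap(2, 0)): offset=2, physical=[A,B,l,C,F,D], logical=[l,C,F,D,A,B]
After op 9 (rotate(+2)): offset=4, physical=[A,B,l,C,F,D], logical=[F,D,A,B,l,C]
After op 10 (swap(0, 3)): offset=4, physical=[A,F,l,C,B,D], logical=[B,D,A,F,l,C]
After op 11 (rotate(+1)): offset=5, physical=[A,F,l,C,B,D], logical=[D,A,F,l,C,B]
After op 12 (swap(0, 5)): offset=5, physical=[A,F,l,C,D,B], logical=[B,A,F,l,C,D]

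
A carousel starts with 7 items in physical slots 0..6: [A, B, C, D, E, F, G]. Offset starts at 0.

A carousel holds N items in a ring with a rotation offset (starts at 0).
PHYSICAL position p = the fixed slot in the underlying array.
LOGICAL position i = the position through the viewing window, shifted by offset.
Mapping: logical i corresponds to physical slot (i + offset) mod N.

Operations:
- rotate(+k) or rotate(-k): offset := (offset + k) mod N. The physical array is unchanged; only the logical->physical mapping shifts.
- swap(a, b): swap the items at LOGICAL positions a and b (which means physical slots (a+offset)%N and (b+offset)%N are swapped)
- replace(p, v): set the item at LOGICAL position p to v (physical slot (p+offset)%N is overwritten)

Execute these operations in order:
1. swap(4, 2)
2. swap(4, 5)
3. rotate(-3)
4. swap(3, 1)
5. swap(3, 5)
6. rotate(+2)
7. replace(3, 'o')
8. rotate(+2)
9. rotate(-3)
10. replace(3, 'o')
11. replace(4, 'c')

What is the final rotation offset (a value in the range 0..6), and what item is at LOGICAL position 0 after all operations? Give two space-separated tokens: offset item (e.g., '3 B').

Answer: 5 A

Derivation:
After op 1 (swap(4, 2)): offset=0, physical=[A,B,E,D,C,F,G], logical=[A,B,E,D,C,F,G]
After op 2 (swap(4, 5)): offset=0, physical=[A,B,E,D,F,C,G], logical=[A,B,E,D,F,C,G]
After op 3 (rotate(-3)): offset=4, physical=[A,B,E,D,F,C,G], logical=[F,C,G,A,B,E,D]
After op 4 (swap(3, 1)): offset=4, physical=[C,B,E,D,F,A,G], logical=[F,A,G,C,B,E,D]
After op 5 (swap(3, 5)): offset=4, physical=[E,B,C,D,F,A,G], logical=[F,A,G,E,B,C,D]
After op 6 (rotate(+2)): offset=6, physical=[E,B,C,D,F,A,G], logical=[G,E,B,C,D,F,A]
After op 7 (replace(3, 'o')): offset=6, physical=[E,B,o,D,F,A,G], logical=[G,E,B,o,D,F,A]
After op 8 (rotate(+2)): offset=1, physical=[E,B,o,D,F,A,G], logical=[B,o,D,F,A,G,E]
After op 9 (rotate(-3)): offset=5, physical=[E,B,o,D,F,A,G], logical=[A,G,E,B,o,D,F]
After op 10 (replace(3, 'o')): offset=5, physical=[E,o,o,D,F,A,G], logical=[A,G,E,o,o,D,F]
After op 11 (replace(4, 'c')): offset=5, physical=[E,o,c,D,F,A,G], logical=[A,G,E,o,c,D,F]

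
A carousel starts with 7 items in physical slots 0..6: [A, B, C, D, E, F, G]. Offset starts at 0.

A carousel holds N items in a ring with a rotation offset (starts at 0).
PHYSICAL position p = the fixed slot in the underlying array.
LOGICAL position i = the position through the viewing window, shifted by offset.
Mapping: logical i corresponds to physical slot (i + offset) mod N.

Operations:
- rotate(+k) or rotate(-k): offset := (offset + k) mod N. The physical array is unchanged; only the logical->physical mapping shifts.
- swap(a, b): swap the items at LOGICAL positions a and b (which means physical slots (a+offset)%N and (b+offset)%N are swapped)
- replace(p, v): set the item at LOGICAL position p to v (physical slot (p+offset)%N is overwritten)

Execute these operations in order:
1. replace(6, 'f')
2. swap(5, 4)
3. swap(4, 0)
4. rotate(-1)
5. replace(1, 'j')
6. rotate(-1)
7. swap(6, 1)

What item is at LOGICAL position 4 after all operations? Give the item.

After op 1 (replace(6, 'f')): offset=0, physical=[A,B,C,D,E,F,f], logical=[A,B,C,D,E,F,f]
After op 2 (swap(5, 4)): offset=0, physical=[A,B,C,D,F,E,f], logical=[A,B,C,D,F,E,f]
After op 3 (swap(4, 0)): offset=0, physical=[F,B,C,D,A,E,f], logical=[F,B,C,D,A,E,f]
After op 4 (rotate(-1)): offset=6, physical=[F,B,C,D,A,E,f], logical=[f,F,B,C,D,A,E]
After op 5 (replace(1, 'j')): offset=6, physical=[j,B,C,D,A,E,f], logical=[f,j,B,C,D,A,E]
After op 6 (rotate(-1)): offset=5, physical=[j,B,C,D,A,E,f], logical=[E,f,j,B,C,D,A]
After op 7 (swap(6, 1)): offset=5, physical=[j,B,C,D,f,E,A], logical=[E,A,j,B,C,D,f]

Answer: C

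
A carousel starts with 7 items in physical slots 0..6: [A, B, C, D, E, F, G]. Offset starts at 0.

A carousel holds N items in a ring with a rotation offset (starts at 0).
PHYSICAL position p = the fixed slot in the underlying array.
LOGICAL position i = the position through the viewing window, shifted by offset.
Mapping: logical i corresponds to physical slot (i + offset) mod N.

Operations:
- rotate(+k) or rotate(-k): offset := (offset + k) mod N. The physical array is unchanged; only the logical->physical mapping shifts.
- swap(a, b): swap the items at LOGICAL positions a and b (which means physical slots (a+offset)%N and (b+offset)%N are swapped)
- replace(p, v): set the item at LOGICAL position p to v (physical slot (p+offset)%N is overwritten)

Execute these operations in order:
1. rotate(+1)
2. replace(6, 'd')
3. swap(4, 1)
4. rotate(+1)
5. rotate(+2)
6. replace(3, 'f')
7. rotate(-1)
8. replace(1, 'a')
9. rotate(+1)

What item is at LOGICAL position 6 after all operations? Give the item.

Answer: D

Derivation:
After op 1 (rotate(+1)): offset=1, physical=[A,B,C,D,E,F,G], logical=[B,C,D,E,F,G,A]
After op 2 (replace(6, 'd')): offset=1, physical=[d,B,C,D,E,F,G], logical=[B,C,D,E,F,G,d]
After op 3 (swap(4, 1)): offset=1, physical=[d,B,F,D,E,C,G], logical=[B,F,D,E,C,G,d]
After op 4 (rotate(+1)): offset=2, physical=[d,B,F,D,E,C,G], logical=[F,D,E,C,G,d,B]
After op 5 (rotate(+2)): offset=4, physical=[d,B,F,D,E,C,G], logical=[E,C,G,d,B,F,D]
After op 6 (replace(3, 'f')): offset=4, physical=[f,B,F,D,E,C,G], logical=[E,C,G,f,B,F,D]
After op 7 (rotate(-1)): offset=3, physical=[f,B,F,D,E,C,G], logical=[D,E,C,G,f,B,F]
After op 8 (replace(1, 'a')): offset=3, physical=[f,B,F,D,a,C,G], logical=[D,a,C,G,f,B,F]
After op 9 (rotate(+1)): offset=4, physical=[f,B,F,D,a,C,G], logical=[a,C,G,f,B,F,D]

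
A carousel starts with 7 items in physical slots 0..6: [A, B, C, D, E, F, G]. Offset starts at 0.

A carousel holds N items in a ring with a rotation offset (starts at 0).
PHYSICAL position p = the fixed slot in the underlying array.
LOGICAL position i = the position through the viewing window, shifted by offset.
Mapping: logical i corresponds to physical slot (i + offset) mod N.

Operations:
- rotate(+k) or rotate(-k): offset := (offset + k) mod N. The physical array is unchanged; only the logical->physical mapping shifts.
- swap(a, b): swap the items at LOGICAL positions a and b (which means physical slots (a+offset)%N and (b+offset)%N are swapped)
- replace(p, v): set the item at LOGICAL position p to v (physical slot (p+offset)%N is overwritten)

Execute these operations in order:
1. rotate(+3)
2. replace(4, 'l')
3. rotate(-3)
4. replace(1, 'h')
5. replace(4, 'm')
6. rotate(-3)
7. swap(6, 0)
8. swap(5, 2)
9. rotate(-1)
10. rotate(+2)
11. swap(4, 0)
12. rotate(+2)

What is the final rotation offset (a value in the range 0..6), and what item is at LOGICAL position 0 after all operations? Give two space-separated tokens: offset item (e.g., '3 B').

After op 1 (rotate(+3)): offset=3, physical=[A,B,C,D,E,F,G], logical=[D,E,F,G,A,B,C]
After op 2 (replace(4, 'l')): offset=3, physical=[l,B,C,D,E,F,G], logical=[D,E,F,G,l,B,C]
After op 3 (rotate(-3)): offset=0, physical=[l,B,C,D,E,F,G], logical=[l,B,C,D,E,F,G]
After op 4 (replace(1, 'h')): offset=0, physical=[l,h,C,D,E,F,G], logical=[l,h,C,D,E,F,G]
After op 5 (replace(4, 'm')): offset=0, physical=[l,h,C,D,m,F,G], logical=[l,h,C,D,m,F,G]
After op 6 (rotate(-3)): offset=4, physical=[l,h,C,D,m,F,G], logical=[m,F,G,l,h,C,D]
After op 7 (swap(6, 0)): offset=4, physical=[l,h,C,m,D,F,G], logical=[D,F,G,l,h,C,m]
After op 8 (swap(5, 2)): offset=4, physical=[l,h,G,m,D,F,C], logical=[D,F,C,l,h,G,m]
After op 9 (rotate(-1)): offset=3, physical=[l,h,G,m,D,F,C], logical=[m,D,F,C,l,h,G]
After op 10 (rotate(+2)): offset=5, physical=[l,h,G,m,D,F,C], logical=[F,C,l,h,G,m,D]
After op 11 (swap(4, 0)): offset=5, physical=[l,h,F,m,D,G,C], logical=[G,C,l,h,F,m,D]
After op 12 (rotate(+2)): offset=0, physical=[l,h,F,m,D,G,C], logical=[l,h,F,m,D,G,C]

Answer: 0 l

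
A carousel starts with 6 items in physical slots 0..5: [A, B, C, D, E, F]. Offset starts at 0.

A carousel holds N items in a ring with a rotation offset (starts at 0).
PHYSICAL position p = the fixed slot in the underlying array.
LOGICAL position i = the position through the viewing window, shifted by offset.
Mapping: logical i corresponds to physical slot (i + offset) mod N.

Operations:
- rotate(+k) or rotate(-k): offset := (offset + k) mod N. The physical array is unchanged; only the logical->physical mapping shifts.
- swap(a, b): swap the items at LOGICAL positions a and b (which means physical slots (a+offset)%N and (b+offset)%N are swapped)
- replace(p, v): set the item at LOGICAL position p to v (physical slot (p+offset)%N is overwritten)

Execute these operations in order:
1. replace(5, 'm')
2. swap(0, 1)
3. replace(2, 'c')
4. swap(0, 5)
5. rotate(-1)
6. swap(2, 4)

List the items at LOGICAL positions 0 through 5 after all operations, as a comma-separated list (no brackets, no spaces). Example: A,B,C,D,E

Answer: B,m,D,c,A,E

Derivation:
After op 1 (replace(5, 'm')): offset=0, physical=[A,B,C,D,E,m], logical=[A,B,C,D,E,m]
After op 2 (swap(0, 1)): offset=0, physical=[B,A,C,D,E,m], logical=[B,A,C,D,E,m]
After op 3 (replace(2, 'c')): offset=0, physical=[B,A,c,D,E,m], logical=[B,A,c,D,E,m]
After op 4 (swap(0, 5)): offset=0, physical=[m,A,c,D,E,B], logical=[m,A,c,D,E,B]
After op 5 (rotate(-1)): offset=5, physical=[m,A,c,D,E,B], logical=[B,m,A,c,D,E]
After op 6 (swap(2, 4)): offset=5, physical=[m,D,c,A,E,B], logical=[B,m,D,c,A,E]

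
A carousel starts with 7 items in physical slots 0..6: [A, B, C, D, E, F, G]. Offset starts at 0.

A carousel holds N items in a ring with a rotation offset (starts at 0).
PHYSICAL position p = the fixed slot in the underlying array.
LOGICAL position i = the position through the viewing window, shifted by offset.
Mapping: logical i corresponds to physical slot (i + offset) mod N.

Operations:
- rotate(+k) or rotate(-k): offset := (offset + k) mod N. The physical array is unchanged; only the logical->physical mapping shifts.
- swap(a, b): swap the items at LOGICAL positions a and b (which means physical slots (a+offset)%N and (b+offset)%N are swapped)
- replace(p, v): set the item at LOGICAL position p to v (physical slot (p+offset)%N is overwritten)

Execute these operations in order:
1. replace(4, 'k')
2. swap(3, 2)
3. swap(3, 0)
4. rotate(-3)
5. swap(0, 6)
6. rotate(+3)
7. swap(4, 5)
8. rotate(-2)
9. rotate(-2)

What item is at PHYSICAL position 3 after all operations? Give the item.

Answer: k

Derivation:
After op 1 (replace(4, 'k')): offset=0, physical=[A,B,C,D,k,F,G], logical=[A,B,C,D,k,F,G]
After op 2 (swap(3, 2)): offset=0, physical=[A,B,D,C,k,F,G], logical=[A,B,D,C,k,F,G]
After op 3 (swap(3, 0)): offset=0, physical=[C,B,D,A,k,F,G], logical=[C,B,D,A,k,F,G]
After op 4 (rotate(-3)): offset=4, physical=[C,B,D,A,k,F,G], logical=[k,F,G,C,B,D,A]
After op 5 (swap(0, 6)): offset=4, physical=[C,B,D,k,A,F,G], logical=[A,F,G,C,B,D,k]
After op 6 (rotate(+3)): offset=0, physical=[C,B,D,k,A,F,G], logical=[C,B,D,k,A,F,G]
After op 7 (swap(4, 5)): offset=0, physical=[C,B,D,k,F,A,G], logical=[C,B,D,k,F,A,G]
After op 8 (rotate(-2)): offset=5, physical=[C,B,D,k,F,A,G], logical=[A,G,C,B,D,k,F]
After op 9 (rotate(-2)): offset=3, physical=[C,B,D,k,F,A,G], logical=[k,F,A,G,C,B,D]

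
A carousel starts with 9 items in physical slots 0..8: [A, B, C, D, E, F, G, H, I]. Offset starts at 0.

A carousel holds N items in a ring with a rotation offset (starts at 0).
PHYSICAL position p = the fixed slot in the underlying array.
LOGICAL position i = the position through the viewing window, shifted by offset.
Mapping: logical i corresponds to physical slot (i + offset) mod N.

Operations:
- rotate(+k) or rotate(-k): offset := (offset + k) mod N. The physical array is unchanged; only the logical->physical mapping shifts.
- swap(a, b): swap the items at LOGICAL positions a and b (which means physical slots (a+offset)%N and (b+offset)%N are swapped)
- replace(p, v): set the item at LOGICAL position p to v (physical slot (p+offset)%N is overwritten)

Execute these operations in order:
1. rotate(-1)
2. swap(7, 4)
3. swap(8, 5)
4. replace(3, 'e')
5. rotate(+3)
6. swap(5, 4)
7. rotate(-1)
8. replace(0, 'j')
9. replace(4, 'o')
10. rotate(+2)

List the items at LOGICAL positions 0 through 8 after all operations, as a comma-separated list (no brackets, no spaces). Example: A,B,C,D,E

After op 1 (rotate(-1)): offset=8, physical=[A,B,C,D,E,F,G,H,I], logical=[I,A,B,C,D,E,F,G,H]
After op 2 (swap(7, 4)): offset=8, physical=[A,B,C,G,E,F,D,H,I], logical=[I,A,B,C,G,E,F,D,H]
After op 3 (swap(8, 5)): offset=8, physical=[A,B,C,G,H,F,D,E,I], logical=[I,A,B,C,G,H,F,D,E]
After op 4 (replace(3, 'e')): offset=8, physical=[A,B,e,G,H,F,D,E,I], logical=[I,A,B,e,G,H,F,D,E]
After op 5 (rotate(+3)): offset=2, physical=[A,B,e,G,H,F,D,E,I], logical=[e,G,H,F,D,E,I,A,B]
After op 6 (swap(5, 4)): offset=2, physical=[A,B,e,G,H,F,E,D,I], logical=[e,G,H,F,E,D,I,A,B]
After op 7 (rotate(-1)): offset=1, physical=[A,B,e,G,H,F,E,D,I], logical=[B,e,G,H,F,E,D,I,A]
After op 8 (replace(0, 'j')): offset=1, physical=[A,j,e,G,H,F,E,D,I], logical=[j,e,G,H,F,E,D,I,A]
After op 9 (replace(4, 'o')): offset=1, physical=[A,j,e,G,H,o,E,D,I], logical=[j,e,G,H,o,E,D,I,A]
After op 10 (rotate(+2)): offset=3, physical=[A,j,e,G,H,o,E,D,I], logical=[G,H,o,E,D,I,A,j,e]

Answer: G,H,o,E,D,I,A,j,e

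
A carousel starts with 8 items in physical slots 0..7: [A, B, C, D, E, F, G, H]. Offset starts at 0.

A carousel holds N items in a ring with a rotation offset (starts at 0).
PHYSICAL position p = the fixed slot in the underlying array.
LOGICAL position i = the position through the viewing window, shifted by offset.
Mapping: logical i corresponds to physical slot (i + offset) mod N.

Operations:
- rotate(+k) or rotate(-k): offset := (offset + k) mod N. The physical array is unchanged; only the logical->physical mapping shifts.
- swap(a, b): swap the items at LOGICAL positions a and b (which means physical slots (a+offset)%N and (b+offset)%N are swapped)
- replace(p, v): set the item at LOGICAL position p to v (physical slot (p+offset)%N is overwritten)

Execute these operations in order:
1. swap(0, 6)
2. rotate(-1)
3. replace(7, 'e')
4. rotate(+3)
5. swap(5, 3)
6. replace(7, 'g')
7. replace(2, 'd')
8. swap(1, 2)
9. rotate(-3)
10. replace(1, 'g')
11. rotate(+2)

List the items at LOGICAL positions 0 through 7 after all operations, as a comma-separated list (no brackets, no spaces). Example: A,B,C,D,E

After op 1 (swap(0, 6)): offset=0, physical=[G,B,C,D,E,F,A,H], logical=[G,B,C,D,E,F,A,H]
After op 2 (rotate(-1)): offset=7, physical=[G,B,C,D,E,F,A,H], logical=[H,G,B,C,D,E,F,A]
After op 3 (replace(7, 'e')): offset=7, physical=[G,B,C,D,E,F,e,H], logical=[H,G,B,C,D,E,F,e]
After op 4 (rotate(+3)): offset=2, physical=[G,B,C,D,E,F,e,H], logical=[C,D,E,F,e,H,G,B]
After op 5 (swap(5, 3)): offset=2, physical=[G,B,C,D,E,H,e,F], logical=[C,D,E,H,e,F,G,B]
After op 6 (replace(7, 'g')): offset=2, physical=[G,g,C,D,E,H,e,F], logical=[C,D,E,H,e,F,G,g]
After op 7 (replace(2, 'd')): offset=2, physical=[G,g,C,D,d,H,e,F], logical=[C,D,d,H,e,F,G,g]
After op 8 (swap(1, 2)): offset=2, physical=[G,g,C,d,D,H,e,F], logical=[C,d,D,H,e,F,G,g]
After op 9 (rotate(-3)): offset=7, physical=[G,g,C,d,D,H,e,F], logical=[F,G,g,C,d,D,H,e]
After op 10 (replace(1, 'g')): offset=7, physical=[g,g,C,d,D,H,e,F], logical=[F,g,g,C,d,D,H,e]
After op 11 (rotate(+2)): offset=1, physical=[g,g,C,d,D,H,e,F], logical=[g,C,d,D,H,e,F,g]

Answer: g,C,d,D,H,e,F,g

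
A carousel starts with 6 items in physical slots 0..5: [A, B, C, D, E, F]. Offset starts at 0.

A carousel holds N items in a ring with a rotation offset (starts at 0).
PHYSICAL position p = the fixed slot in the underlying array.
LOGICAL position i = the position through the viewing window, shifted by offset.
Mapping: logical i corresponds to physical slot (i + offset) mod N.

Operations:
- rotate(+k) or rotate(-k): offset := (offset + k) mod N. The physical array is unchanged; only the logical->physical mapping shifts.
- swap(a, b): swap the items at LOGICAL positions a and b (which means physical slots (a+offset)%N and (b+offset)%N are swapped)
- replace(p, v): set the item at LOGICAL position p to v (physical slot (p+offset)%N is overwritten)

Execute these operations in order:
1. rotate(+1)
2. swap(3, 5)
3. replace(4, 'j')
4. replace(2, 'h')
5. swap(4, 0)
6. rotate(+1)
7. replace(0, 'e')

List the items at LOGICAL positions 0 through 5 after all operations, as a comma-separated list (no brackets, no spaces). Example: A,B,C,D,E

Answer: e,h,A,B,E,j

Derivation:
After op 1 (rotate(+1)): offset=1, physical=[A,B,C,D,E,F], logical=[B,C,D,E,F,A]
After op 2 (swap(3, 5)): offset=1, physical=[E,B,C,D,A,F], logical=[B,C,D,A,F,E]
After op 3 (replace(4, 'j')): offset=1, physical=[E,B,C,D,A,j], logical=[B,C,D,A,j,E]
After op 4 (replace(2, 'h')): offset=1, physical=[E,B,C,h,A,j], logical=[B,C,h,A,j,E]
After op 5 (swap(4, 0)): offset=1, physical=[E,j,C,h,A,B], logical=[j,C,h,A,B,E]
After op 6 (rotate(+1)): offset=2, physical=[E,j,C,h,A,B], logical=[C,h,A,B,E,j]
After op 7 (replace(0, 'e')): offset=2, physical=[E,j,e,h,A,B], logical=[e,h,A,B,E,j]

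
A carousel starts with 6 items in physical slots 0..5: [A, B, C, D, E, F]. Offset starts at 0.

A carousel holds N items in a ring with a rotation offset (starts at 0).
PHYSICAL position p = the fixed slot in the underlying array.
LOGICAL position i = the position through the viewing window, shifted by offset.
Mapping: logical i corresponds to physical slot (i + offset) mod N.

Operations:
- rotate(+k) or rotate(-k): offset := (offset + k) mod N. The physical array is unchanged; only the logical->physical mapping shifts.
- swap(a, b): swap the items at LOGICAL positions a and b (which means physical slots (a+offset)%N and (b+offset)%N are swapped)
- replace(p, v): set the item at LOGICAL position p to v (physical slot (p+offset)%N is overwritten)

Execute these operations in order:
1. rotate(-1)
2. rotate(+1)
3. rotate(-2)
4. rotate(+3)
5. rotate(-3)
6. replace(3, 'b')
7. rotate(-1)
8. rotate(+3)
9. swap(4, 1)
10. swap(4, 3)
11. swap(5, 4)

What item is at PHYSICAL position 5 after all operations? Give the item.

After op 1 (rotate(-1)): offset=5, physical=[A,B,C,D,E,F], logical=[F,A,B,C,D,E]
After op 2 (rotate(+1)): offset=0, physical=[A,B,C,D,E,F], logical=[A,B,C,D,E,F]
After op 3 (rotate(-2)): offset=4, physical=[A,B,C,D,E,F], logical=[E,F,A,B,C,D]
After op 4 (rotate(+3)): offset=1, physical=[A,B,C,D,E,F], logical=[B,C,D,E,F,A]
After op 5 (rotate(-3)): offset=4, physical=[A,B,C,D,E,F], logical=[E,F,A,B,C,D]
After op 6 (replace(3, 'b')): offset=4, physical=[A,b,C,D,E,F], logical=[E,F,A,b,C,D]
After op 7 (rotate(-1)): offset=3, physical=[A,b,C,D,E,F], logical=[D,E,F,A,b,C]
After op 8 (rotate(+3)): offset=0, physical=[A,b,C,D,E,F], logical=[A,b,C,D,E,F]
After op 9 (swap(4, 1)): offset=0, physical=[A,E,C,D,b,F], logical=[A,E,C,D,b,F]
After op 10 (swap(4, 3)): offset=0, physical=[A,E,C,b,D,F], logical=[A,E,C,b,D,F]
After op 11 (swap(5, 4)): offset=0, physical=[A,E,C,b,F,D], logical=[A,E,C,b,F,D]

Answer: D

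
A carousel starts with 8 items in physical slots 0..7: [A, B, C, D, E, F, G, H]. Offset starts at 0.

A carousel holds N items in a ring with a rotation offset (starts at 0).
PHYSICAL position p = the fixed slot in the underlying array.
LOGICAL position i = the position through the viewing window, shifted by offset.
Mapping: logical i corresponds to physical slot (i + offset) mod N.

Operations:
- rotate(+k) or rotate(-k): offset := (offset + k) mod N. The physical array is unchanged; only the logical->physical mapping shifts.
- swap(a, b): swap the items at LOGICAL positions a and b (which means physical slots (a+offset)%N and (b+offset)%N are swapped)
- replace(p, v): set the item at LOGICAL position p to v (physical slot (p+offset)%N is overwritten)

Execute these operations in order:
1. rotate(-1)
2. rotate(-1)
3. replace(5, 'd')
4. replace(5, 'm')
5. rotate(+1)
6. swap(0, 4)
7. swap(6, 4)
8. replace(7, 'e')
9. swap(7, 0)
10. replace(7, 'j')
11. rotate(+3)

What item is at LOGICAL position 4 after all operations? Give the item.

After op 1 (rotate(-1)): offset=7, physical=[A,B,C,D,E,F,G,H], logical=[H,A,B,C,D,E,F,G]
After op 2 (rotate(-1)): offset=6, physical=[A,B,C,D,E,F,G,H], logical=[G,H,A,B,C,D,E,F]
After op 3 (replace(5, 'd')): offset=6, physical=[A,B,C,d,E,F,G,H], logical=[G,H,A,B,C,d,E,F]
After op 4 (replace(5, 'm')): offset=6, physical=[A,B,C,m,E,F,G,H], logical=[G,H,A,B,C,m,E,F]
After op 5 (rotate(+1)): offset=7, physical=[A,B,C,m,E,F,G,H], logical=[H,A,B,C,m,E,F,G]
After op 6 (swap(0, 4)): offset=7, physical=[A,B,C,H,E,F,G,m], logical=[m,A,B,C,H,E,F,G]
After op 7 (swap(6, 4)): offset=7, physical=[A,B,C,F,E,H,G,m], logical=[m,A,B,C,F,E,H,G]
After op 8 (replace(7, 'e')): offset=7, physical=[A,B,C,F,E,H,e,m], logical=[m,A,B,C,F,E,H,e]
After op 9 (swap(7, 0)): offset=7, physical=[A,B,C,F,E,H,m,e], logical=[e,A,B,C,F,E,H,m]
After op 10 (replace(7, 'j')): offset=7, physical=[A,B,C,F,E,H,j,e], logical=[e,A,B,C,F,E,H,j]
After op 11 (rotate(+3)): offset=2, physical=[A,B,C,F,E,H,j,e], logical=[C,F,E,H,j,e,A,B]

Answer: j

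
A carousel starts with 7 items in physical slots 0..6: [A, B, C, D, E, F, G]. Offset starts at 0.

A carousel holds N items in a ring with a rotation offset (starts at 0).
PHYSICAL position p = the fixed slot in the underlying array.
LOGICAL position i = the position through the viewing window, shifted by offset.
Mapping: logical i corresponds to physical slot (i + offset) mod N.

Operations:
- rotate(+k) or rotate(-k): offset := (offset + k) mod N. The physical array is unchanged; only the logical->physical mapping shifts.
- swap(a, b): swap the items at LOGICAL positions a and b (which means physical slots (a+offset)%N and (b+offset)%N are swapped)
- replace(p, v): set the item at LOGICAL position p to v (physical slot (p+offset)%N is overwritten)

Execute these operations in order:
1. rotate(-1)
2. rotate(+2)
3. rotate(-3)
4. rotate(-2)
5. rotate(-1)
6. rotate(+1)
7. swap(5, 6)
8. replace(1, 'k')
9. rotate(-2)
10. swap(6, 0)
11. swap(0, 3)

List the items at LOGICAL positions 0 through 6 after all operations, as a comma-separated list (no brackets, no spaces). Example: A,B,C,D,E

After op 1 (rotate(-1)): offset=6, physical=[A,B,C,D,E,F,G], logical=[G,A,B,C,D,E,F]
After op 2 (rotate(+2)): offset=1, physical=[A,B,C,D,E,F,G], logical=[B,C,D,E,F,G,A]
After op 3 (rotate(-3)): offset=5, physical=[A,B,C,D,E,F,G], logical=[F,G,A,B,C,D,E]
After op 4 (rotate(-2)): offset=3, physical=[A,B,C,D,E,F,G], logical=[D,E,F,G,A,B,C]
After op 5 (rotate(-1)): offset=2, physical=[A,B,C,D,E,F,G], logical=[C,D,E,F,G,A,B]
After op 6 (rotate(+1)): offset=3, physical=[A,B,C,D,E,F,G], logical=[D,E,F,G,A,B,C]
After op 7 (swap(5, 6)): offset=3, physical=[A,C,B,D,E,F,G], logical=[D,E,F,G,A,C,B]
After op 8 (replace(1, 'k')): offset=3, physical=[A,C,B,D,k,F,G], logical=[D,k,F,G,A,C,B]
After op 9 (rotate(-2)): offset=1, physical=[A,C,B,D,k,F,G], logical=[C,B,D,k,F,G,A]
After op 10 (swap(6, 0)): offset=1, physical=[C,A,B,D,k,F,G], logical=[A,B,D,k,F,G,C]
After op 11 (swap(0, 3)): offset=1, physical=[C,k,B,D,A,F,G], logical=[k,B,D,A,F,G,C]

Answer: k,B,D,A,F,G,C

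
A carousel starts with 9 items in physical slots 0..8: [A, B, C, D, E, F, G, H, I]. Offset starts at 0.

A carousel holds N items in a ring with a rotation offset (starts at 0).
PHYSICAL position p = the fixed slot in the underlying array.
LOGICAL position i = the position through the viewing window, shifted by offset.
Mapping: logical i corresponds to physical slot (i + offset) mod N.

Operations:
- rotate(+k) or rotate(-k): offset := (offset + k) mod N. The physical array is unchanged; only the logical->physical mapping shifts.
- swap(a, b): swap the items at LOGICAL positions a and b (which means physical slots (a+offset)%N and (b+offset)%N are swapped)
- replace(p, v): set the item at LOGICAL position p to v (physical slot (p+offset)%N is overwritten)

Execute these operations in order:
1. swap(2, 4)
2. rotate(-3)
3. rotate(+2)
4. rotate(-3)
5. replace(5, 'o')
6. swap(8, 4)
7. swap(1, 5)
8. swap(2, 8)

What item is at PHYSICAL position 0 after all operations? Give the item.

Answer: C

Derivation:
After op 1 (swap(2, 4)): offset=0, physical=[A,B,E,D,C,F,G,H,I], logical=[A,B,E,D,C,F,G,H,I]
After op 2 (rotate(-3)): offset=6, physical=[A,B,E,D,C,F,G,H,I], logical=[G,H,I,A,B,E,D,C,F]
After op 3 (rotate(+2)): offset=8, physical=[A,B,E,D,C,F,G,H,I], logical=[I,A,B,E,D,C,F,G,H]
After op 4 (rotate(-3)): offset=5, physical=[A,B,E,D,C,F,G,H,I], logical=[F,G,H,I,A,B,E,D,C]
After op 5 (replace(5, 'o')): offset=5, physical=[A,o,E,D,C,F,G,H,I], logical=[F,G,H,I,A,o,E,D,C]
After op 6 (swap(8, 4)): offset=5, physical=[C,o,E,D,A,F,G,H,I], logical=[F,G,H,I,C,o,E,D,A]
After op 7 (swap(1, 5)): offset=5, physical=[C,G,E,D,A,F,o,H,I], logical=[F,o,H,I,C,G,E,D,A]
After op 8 (swap(2, 8)): offset=5, physical=[C,G,E,D,H,F,o,A,I], logical=[F,o,A,I,C,G,E,D,H]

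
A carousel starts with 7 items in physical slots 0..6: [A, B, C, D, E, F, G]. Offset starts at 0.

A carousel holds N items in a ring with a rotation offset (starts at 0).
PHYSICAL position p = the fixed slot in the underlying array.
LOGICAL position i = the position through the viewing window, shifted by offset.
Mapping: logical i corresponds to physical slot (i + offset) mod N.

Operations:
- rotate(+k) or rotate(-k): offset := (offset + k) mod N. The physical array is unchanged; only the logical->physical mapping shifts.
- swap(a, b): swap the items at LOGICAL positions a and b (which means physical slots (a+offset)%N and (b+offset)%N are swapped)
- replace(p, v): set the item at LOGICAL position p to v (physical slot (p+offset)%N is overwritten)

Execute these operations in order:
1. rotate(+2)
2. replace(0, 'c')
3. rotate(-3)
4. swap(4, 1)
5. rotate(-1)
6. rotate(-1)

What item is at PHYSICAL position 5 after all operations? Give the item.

Answer: F

Derivation:
After op 1 (rotate(+2)): offset=2, physical=[A,B,C,D,E,F,G], logical=[C,D,E,F,G,A,B]
After op 2 (replace(0, 'c')): offset=2, physical=[A,B,c,D,E,F,G], logical=[c,D,E,F,G,A,B]
After op 3 (rotate(-3)): offset=6, physical=[A,B,c,D,E,F,G], logical=[G,A,B,c,D,E,F]
After op 4 (swap(4, 1)): offset=6, physical=[D,B,c,A,E,F,G], logical=[G,D,B,c,A,E,F]
After op 5 (rotate(-1)): offset=5, physical=[D,B,c,A,E,F,G], logical=[F,G,D,B,c,A,E]
After op 6 (rotate(-1)): offset=4, physical=[D,B,c,A,E,F,G], logical=[E,F,G,D,B,c,A]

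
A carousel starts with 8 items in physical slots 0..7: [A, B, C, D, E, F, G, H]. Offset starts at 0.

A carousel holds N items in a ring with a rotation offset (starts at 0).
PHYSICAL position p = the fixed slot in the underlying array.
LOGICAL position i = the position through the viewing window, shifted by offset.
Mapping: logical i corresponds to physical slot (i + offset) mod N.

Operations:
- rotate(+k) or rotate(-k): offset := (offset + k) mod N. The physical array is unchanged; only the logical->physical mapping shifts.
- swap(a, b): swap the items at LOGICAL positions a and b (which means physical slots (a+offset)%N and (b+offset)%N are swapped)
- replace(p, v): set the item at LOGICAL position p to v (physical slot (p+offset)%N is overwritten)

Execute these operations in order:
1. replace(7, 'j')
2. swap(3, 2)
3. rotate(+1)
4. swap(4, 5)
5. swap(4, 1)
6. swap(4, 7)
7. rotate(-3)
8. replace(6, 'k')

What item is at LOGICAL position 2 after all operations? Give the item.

Answer: D

Derivation:
After op 1 (replace(7, 'j')): offset=0, physical=[A,B,C,D,E,F,G,j], logical=[A,B,C,D,E,F,G,j]
After op 2 (swap(3, 2)): offset=0, physical=[A,B,D,C,E,F,G,j], logical=[A,B,D,C,E,F,G,j]
After op 3 (rotate(+1)): offset=1, physical=[A,B,D,C,E,F,G,j], logical=[B,D,C,E,F,G,j,A]
After op 4 (swap(4, 5)): offset=1, physical=[A,B,D,C,E,G,F,j], logical=[B,D,C,E,G,F,j,A]
After op 5 (swap(4, 1)): offset=1, physical=[A,B,G,C,E,D,F,j], logical=[B,G,C,E,D,F,j,A]
After op 6 (swap(4, 7)): offset=1, physical=[D,B,G,C,E,A,F,j], logical=[B,G,C,E,A,F,j,D]
After op 7 (rotate(-3)): offset=6, physical=[D,B,G,C,E,A,F,j], logical=[F,j,D,B,G,C,E,A]
After op 8 (replace(6, 'k')): offset=6, physical=[D,B,G,C,k,A,F,j], logical=[F,j,D,B,G,C,k,A]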